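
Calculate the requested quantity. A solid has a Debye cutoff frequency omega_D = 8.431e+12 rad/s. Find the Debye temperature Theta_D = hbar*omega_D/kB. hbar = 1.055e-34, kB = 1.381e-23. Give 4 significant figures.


Step 1: hbar*omega_D = 1.055e-34 * 8.431e+12 = 8.895e-22 J
Step 2: Theta_D = 8.895e-22 / 1.381e-23
Step 3: Theta_D = 64.41 K

64.41


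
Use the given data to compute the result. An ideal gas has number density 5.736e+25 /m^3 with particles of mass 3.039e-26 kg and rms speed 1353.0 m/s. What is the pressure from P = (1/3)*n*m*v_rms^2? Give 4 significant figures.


Step 1: v_rms^2 = 1353.0^2 = 1.831e+06
Step 2: n*m = 5.736e+25*3.039e-26 = 1.743
Step 3: P = (1/3)*1.743*1.831e+06 = 1.064e+06 Pa

1.064e+06


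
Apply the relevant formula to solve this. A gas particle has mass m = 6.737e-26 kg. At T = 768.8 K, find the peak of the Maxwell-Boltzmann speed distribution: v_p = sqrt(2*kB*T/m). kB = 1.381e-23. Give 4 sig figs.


Step 1: Numerator = 2*kB*T = 2*1.381e-23*768.8 = 2.123e-20
Step 2: Ratio = 2.123e-20 / 6.737e-26 = 3.152e+05
Step 3: v_p = sqrt(3.152e+05) = 561.4 m/s

561.4


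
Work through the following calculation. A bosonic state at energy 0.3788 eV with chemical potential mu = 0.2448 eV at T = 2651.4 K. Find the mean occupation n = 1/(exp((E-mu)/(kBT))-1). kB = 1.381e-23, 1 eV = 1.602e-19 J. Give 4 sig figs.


Step 1: (E - mu) = 0.134 eV
Step 2: x = (E-mu)*eV/(kB*T) = 0.134*1.602e-19/(1.381e-23*2651.4) = 0.5863
Step 3: exp(x) = 1.797
Step 4: n = 1/(exp(x)-1) = 1.254

1.254


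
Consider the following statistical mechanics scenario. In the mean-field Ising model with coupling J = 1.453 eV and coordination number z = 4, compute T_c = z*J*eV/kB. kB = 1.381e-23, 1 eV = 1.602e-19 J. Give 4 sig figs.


Step 1: z*J = 4*1.453 = 5.812 eV
Step 2: Convert to Joules: 5.812*1.602e-19 = 9.311e-19 J
Step 3: T_c = 9.311e-19 / 1.381e-23 = 6.742e+04 K

6.742e+04


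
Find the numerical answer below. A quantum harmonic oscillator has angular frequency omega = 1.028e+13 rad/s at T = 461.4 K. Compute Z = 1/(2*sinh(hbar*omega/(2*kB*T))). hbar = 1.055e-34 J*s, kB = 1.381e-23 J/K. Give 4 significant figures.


Step 1: Compute x = hbar*omega/(kB*T) = 1.055e-34*1.028e+13/(1.381e-23*461.4) = 0.1702
Step 2: x/2 = 0.0851
Step 3: sinh(x/2) = 0.08521
Step 4: Z = 1/(2*0.08521) = 5.868

5.868


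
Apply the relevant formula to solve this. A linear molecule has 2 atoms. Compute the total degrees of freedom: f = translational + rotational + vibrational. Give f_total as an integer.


Step 1: Translational DOF = 3
Step 2: Rotational DOF (linear) = 2
Step 3: Vibrational DOF = 3*2 - 5 = 1
Step 4: Total = 3 + 2 + 1 = 6

6


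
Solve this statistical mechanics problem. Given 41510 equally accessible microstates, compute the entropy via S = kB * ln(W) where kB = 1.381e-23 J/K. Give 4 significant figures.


Step 1: ln(W) = ln(41510) = 10.63
Step 2: S = kB * ln(W) = 1.381e-23 * 10.63
Step 3: S = 1.469e-22 J/K

1.469e-22


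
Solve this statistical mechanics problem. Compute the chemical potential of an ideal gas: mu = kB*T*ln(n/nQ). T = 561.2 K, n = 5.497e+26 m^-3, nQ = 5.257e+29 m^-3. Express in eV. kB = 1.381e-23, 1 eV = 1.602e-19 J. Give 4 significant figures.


Step 1: n/nQ = 5.497e+26/5.257e+29 = 0.001046
Step 2: ln(n/nQ) = -6.863
Step 3: mu = kB*T*ln(n/nQ) = 7.75e-21*-6.863 = -5.319e-20 J
Step 4: Convert to eV: -5.319e-20/1.602e-19 = -0.332 eV

-0.332


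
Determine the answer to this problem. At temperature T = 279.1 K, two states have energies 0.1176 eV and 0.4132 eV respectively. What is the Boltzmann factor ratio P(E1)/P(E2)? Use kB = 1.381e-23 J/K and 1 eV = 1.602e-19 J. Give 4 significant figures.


Step 1: Compute energy difference dE = E1 - E2 = 0.1176 - 0.4132 = -0.2956 eV
Step 2: Convert to Joules: dE_J = -0.2956 * 1.602e-19 = -4.736e-20 J
Step 3: Compute exponent = -dE_J / (kB * T) = -(-4.736e-20) / (1.381e-23 * 279.1) = 12.29
Step 4: P(E1)/P(E2) = exp(12.29) = 2.167e+05

2.167e+05


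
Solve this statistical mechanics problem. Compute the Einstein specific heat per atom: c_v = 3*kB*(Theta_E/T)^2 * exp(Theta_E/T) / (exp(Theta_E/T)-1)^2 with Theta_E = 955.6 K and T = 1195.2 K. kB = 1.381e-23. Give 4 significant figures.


Step 1: x = Theta_E/T = 955.6/1195.2 = 0.7995
Step 2: x^2 = 0.6393
Step 3: exp(x) = 2.224
Step 4: c_v = 3*1.381e-23*0.6393*2.224/(2.224-1)^2 = 3.929e-23

3.929e-23


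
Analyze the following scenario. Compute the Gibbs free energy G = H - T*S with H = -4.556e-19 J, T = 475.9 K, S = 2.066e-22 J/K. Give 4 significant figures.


Step 1: T*S = 475.9 * 2.066e-22 = 9.832e-20 J
Step 2: G = H - T*S = -4.556e-19 - 9.832e-20
Step 3: G = -5.539e-19 J

-5.539e-19


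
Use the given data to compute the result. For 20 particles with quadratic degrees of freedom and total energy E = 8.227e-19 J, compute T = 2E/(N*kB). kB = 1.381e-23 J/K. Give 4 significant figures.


Step 1: Numerator = 2*E = 2*8.227e-19 = 1.645e-18 J
Step 2: Denominator = N*kB = 20*1.381e-23 = 2.762e-22
Step 3: T = 1.645e-18 / 2.762e-22 = 5957 K

5957


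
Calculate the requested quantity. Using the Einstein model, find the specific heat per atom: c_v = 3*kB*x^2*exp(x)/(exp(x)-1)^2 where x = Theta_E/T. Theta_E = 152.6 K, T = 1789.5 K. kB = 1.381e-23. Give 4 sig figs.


Step 1: x = Theta_E/T = 152.6/1789.5 = 0.08528
Step 2: x^2 = 0.007272
Step 3: exp(x) = 1.089
Step 4: c_v = 3*1.381e-23*0.007272*1.089/(1.089-1)^2 = 4.14e-23

4.14e-23


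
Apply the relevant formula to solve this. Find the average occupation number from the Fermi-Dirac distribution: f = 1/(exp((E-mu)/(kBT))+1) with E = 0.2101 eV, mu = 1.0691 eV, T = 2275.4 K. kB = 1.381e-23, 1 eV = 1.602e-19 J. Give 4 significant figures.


Step 1: (E - mu) = 0.2101 - 1.0691 = -0.859 eV
Step 2: Convert: (E-mu)*eV = -1.376e-19 J
Step 3: x = (E-mu)*eV/(kB*T) = -4.379
Step 4: f = 1/(exp(-4.379)+1) = 0.9876

0.9876


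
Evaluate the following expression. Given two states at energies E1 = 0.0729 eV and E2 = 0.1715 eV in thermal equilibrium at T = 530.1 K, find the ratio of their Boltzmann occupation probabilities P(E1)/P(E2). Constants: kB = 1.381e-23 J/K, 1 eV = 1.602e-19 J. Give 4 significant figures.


Step 1: Compute energy difference dE = E1 - E2 = 0.0729 - 0.1715 = -0.0986 eV
Step 2: Convert to Joules: dE_J = -0.0986 * 1.602e-19 = -1.58e-20 J
Step 3: Compute exponent = -dE_J / (kB * T) = -(-1.58e-20) / (1.381e-23 * 530.1) = 2.158
Step 4: P(E1)/P(E2) = exp(2.158) = 8.651

8.651


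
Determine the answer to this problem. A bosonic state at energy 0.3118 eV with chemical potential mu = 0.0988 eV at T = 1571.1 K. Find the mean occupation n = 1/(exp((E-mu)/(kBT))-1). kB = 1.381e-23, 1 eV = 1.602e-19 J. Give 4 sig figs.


Step 1: (E - mu) = 0.213 eV
Step 2: x = (E-mu)*eV/(kB*T) = 0.213*1.602e-19/(1.381e-23*1571.1) = 1.573
Step 3: exp(x) = 4.82
Step 4: n = 1/(exp(x)-1) = 0.2618

0.2618


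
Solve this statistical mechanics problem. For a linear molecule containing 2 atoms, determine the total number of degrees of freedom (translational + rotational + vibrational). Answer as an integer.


Step 1: Translational DOF = 3
Step 2: Rotational DOF (linear) = 2
Step 3: Vibrational DOF = 3*2 - 5 = 1
Step 4: Total = 3 + 2 + 1 = 6

6


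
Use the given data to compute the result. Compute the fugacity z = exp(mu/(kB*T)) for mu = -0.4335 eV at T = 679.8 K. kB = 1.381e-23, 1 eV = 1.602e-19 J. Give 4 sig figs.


Step 1: Convert mu to Joules: -0.4335*1.602e-19 = -6.945e-20 J
Step 2: kB*T = 1.381e-23*679.8 = 9.388e-21 J
Step 3: mu/(kB*T) = -7.397
Step 4: z = exp(-7.397) = 0.0006129

0.0006129


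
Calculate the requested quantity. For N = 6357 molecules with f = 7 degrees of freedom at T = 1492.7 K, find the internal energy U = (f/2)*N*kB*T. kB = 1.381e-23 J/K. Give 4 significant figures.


Step 1: f/2 = 7/2 = 3.5
Step 2: N*kB*T = 6357*1.381e-23*1492.7 = 1.31e-16
Step 3: U = 3.5 * 1.31e-16 = 4.587e-16 J

4.587e-16


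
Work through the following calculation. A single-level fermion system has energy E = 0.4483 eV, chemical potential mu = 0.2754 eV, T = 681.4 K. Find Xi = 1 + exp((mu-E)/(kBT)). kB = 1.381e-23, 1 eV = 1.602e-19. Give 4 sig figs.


Step 1: (mu - E) = 0.2754 - 0.4483 = -0.1729 eV
Step 2: x = (mu-E)*eV/(kB*T) = -0.1729*1.602e-19/(1.381e-23*681.4) = -2.943
Step 3: exp(x) = 0.05268
Step 4: Xi = 1 + 0.05268 = 1.053

1.053


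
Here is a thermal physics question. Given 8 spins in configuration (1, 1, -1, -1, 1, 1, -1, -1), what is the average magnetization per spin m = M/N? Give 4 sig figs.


Step 1: Count up spins (+1): 4, down spins (-1): 4
Step 2: Total magnetization M = 4 - 4 = 0
Step 3: m = M/N = 0/8 = 0

0


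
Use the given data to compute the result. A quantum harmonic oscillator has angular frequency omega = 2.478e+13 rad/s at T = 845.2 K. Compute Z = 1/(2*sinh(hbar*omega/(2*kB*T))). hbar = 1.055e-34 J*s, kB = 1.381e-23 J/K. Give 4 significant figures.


Step 1: Compute x = hbar*omega/(kB*T) = 1.055e-34*2.478e+13/(1.381e-23*845.2) = 0.224
Step 2: x/2 = 0.112
Step 3: sinh(x/2) = 0.1122
Step 4: Z = 1/(2*0.1122) = 4.455

4.455


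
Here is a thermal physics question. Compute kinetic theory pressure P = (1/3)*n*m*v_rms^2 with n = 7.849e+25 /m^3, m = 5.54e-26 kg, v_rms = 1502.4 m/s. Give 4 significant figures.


Step 1: v_rms^2 = 1502.4^2 = 2.257e+06
Step 2: n*m = 7.849e+25*5.54e-26 = 4.348
Step 3: P = (1/3)*4.348*2.257e+06 = 3.272e+06 Pa

3.272e+06


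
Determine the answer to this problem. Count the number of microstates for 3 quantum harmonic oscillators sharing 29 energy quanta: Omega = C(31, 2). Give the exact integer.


Step 1: Use binomial coefficient C(31, 2)
Step 2: Numerator = 31! / 29!
Step 3: Denominator = 2!
Step 4: Omega = 465

465


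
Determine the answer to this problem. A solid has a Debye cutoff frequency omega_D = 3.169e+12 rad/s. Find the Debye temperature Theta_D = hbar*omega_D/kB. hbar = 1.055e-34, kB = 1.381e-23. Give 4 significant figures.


Step 1: hbar*omega_D = 1.055e-34 * 3.169e+12 = 3.343e-22 J
Step 2: Theta_D = 3.343e-22 / 1.381e-23
Step 3: Theta_D = 24.21 K

24.21


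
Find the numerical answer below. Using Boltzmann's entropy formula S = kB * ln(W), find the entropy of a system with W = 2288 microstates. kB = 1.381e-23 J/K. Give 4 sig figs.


Step 1: ln(W) = ln(2288) = 7.735
Step 2: S = kB * ln(W) = 1.381e-23 * 7.735
Step 3: S = 1.068e-22 J/K

1.068e-22


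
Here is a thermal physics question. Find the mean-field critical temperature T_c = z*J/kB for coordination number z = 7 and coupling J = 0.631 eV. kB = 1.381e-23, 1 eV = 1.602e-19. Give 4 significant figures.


Step 1: z*J = 7*0.631 = 4.417 eV
Step 2: Convert to Joules: 4.417*1.602e-19 = 7.076e-19 J
Step 3: T_c = 7.076e-19 / 1.381e-23 = 5.124e+04 K

5.124e+04


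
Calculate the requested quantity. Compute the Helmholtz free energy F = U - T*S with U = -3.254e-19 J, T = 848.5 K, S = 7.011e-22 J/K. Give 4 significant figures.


Step 1: T*S = 848.5 * 7.011e-22 = 5.949e-19 J
Step 2: F = U - T*S = -3.254e-19 - 5.949e-19
Step 3: F = -9.203e-19 J

-9.203e-19


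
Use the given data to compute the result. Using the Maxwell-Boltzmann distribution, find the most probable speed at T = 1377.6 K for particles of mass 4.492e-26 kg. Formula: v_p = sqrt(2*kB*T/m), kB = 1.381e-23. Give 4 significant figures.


Step 1: Numerator = 2*kB*T = 2*1.381e-23*1377.6 = 3.805e-20
Step 2: Ratio = 3.805e-20 / 4.492e-26 = 8.47e+05
Step 3: v_p = sqrt(8.47e+05) = 920.4 m/s

920.4


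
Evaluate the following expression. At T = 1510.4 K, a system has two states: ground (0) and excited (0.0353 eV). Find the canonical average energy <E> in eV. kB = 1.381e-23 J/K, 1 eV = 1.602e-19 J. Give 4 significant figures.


Step 1: beta*E = 0.0353*1.602e-19/(1.381e-23*1510.4) = 0.2711
Step 2: exp(-beta*E) = 0.7625
Step 3: <E> = 0.0353*0.7625/(1+0.7625) = 0.01527 eV

0.01527


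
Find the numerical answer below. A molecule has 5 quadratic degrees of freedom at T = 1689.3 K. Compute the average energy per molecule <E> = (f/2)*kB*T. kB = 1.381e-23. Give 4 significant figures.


Step 1: f/2 = 5/2 = 2.5
Step 2: kB*T = 1.381e-23 * 1689.3 = 2.333e-20
Step 3: <E> = 2.5 * 2.333e-20 = 5.832e-20 J

5.832e-20


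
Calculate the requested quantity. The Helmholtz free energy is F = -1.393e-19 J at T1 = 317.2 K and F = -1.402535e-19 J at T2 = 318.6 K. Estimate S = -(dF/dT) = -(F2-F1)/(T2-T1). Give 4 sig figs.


Step 1: dF = F2 - F1 = -1.402535e-19 - (-1.393e-19) = -9.535e-22 J
Step 2: dT = T2 - T1 = 318.6 - 317.2 = 1.4 K
Step 3: S = -dF/dT = -(-9.535e-22)/1.4 = 6.811e-22 J/K

6.811e-22


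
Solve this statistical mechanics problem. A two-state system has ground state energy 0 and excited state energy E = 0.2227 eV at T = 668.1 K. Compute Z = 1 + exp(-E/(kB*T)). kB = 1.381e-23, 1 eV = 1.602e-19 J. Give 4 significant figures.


Step 1: Compute beta*E = E*eV/(kB*T) = 0.2227*1.602e-19/(1.381e-23*668.1) = 3.867
Step 2: exp(-beta*E) = exp(-3.867) = 0.02093
Step 3: Z = 1 + 0.02093 = 1.021

1.021


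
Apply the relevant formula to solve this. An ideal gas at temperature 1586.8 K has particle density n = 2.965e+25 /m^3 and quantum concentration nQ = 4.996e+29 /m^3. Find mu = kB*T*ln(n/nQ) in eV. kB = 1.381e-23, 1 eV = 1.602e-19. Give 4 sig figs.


Step 1: n/nQ = 2.965e+25/4.996e+29 = 5.935e-05
Step 2: ln(n/nQ) = -9.732
Step 3: mu = kB*T*ln(n/nQ) = 2.191e-20*-9.732 = -2.133e-19 J
Step 4: Convert to eV: -2.133e-19/1.602e-19 = -1.331 eV

-1.331


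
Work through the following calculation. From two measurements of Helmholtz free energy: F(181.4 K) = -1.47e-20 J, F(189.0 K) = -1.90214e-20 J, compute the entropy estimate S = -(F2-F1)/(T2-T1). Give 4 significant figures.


Step 1: dF = F2 - F1 = -1.90214e-20 - (-1.47e-20) = -4.3214e-21 J
Step 2: dT = T2 - T1 = 189.0 - 181.4 = 7.6 K
Step 3: S = -dF/dT = -(-4.3214e-21)/7.6 = 5.686e-22 J/K

5.686e-22


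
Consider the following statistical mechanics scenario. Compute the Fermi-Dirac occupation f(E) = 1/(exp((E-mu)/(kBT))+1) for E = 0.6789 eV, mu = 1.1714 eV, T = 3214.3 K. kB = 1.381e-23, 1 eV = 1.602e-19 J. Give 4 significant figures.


Step 1: (E - mu) = 0.6789 - 1.1714 = -0.4925 eV
Step 2: Convert: (E-mu)*eV = -7.89e-20 J
Step 3: x = (E-mu)*eV/(kB*T) = -1.777
Step 4: f = 1/(exp(-1.777)+1) = 0.8554

0.8554


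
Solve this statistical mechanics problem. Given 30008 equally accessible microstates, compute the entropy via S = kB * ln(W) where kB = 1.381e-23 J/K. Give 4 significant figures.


Step 1: ln(W) = ln(30008) = 10.31
Step 2: S = kB * ln(W) = 1.381e-23 * 10.31
Step 3: S = 1.424e-22 J/K

1.424e-22


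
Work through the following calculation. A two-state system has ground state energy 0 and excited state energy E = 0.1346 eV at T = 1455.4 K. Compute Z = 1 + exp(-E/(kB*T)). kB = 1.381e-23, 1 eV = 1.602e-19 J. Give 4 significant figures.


Step 1: Compute beta*E = E*eV/(kB*T) = 0.1346*1.602e-19/(1.381e-23*1455.4) = 1.073
Step 2: exp(-beta*E) = exp(-1.073) = 0.342
Step 3: Z = 1 + 0.342 = 1.342

1.342


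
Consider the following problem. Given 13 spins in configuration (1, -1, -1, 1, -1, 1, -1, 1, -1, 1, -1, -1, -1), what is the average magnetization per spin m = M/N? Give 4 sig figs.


Step 1: Count up spins (+1): 5, down spins (-1): 8
Step 2: Total magnetization M = 5 - 8 = -3
Step 3: m = M/N = -3/13 = -0.2308

-0.2308


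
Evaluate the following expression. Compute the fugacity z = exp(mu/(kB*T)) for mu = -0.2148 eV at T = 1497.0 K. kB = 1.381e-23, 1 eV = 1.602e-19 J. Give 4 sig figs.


Step 1: Convert mu to Joules: -0.2148*1.602e-19 = -3.441e-20 J
Step 2: kB*T = 1.381e-23*1497.0 = 2.067e-20 J
Step 3: mu/(kB*T) = -1.664
Step 4: z = exp(-1.664) = 0.1893

0.1893


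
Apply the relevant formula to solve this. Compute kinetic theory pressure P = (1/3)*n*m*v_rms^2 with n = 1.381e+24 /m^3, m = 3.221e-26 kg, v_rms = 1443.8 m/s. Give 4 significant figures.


Step 1: v_rms^2 = 1443.8^2 = 2.085e+06
Step 2: n*m = 1.381e+24*3.221e-26 = 0.04448
Step 3: P = (1/3)*0.04448*2.085e+06 = 3.091e+04 Pa

3.091e+04


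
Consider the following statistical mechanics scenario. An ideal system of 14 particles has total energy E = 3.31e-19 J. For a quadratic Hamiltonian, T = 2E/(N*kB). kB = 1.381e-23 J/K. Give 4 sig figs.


Step 1: Numerator = 2*E = 2*3.31e-19 = 6.62e-19 J
Step 2: Denominator = N*kB = 14*1.381e-23 = 1.933e-22
Step 3: T = 6.62e-19 / 1.933e-22 = 3424 K

3424


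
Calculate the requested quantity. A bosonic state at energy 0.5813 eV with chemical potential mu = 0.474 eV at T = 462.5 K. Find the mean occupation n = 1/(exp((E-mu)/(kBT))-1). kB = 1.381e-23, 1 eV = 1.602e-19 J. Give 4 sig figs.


Step 1: (E - mu) = 0.1073 eV
Step 2: x = (E-mu)*eV/(kB*T) = 0.1073*1.602e-19/(1.381e-23*462.5) = 2.691
Step 3: exp(x) = 14.75
Step 4: n = 1/(exp(x)-1) = 0.07273

0.07273


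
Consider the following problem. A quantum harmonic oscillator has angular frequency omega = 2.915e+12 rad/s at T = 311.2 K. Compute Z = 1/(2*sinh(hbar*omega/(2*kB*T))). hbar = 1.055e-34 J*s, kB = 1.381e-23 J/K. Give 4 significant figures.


Step 1: Compute x = hbar*omega/(kB*T) = 1.055e-34*2.915e+12/(1.381e-23*311.2) = 0.07156
Step 2: x/2 = 0.03578
Step 3: sinh(x/2) = 0.03579
Step 4: Z = 1/(2*0.03579) = 13.97

13.97


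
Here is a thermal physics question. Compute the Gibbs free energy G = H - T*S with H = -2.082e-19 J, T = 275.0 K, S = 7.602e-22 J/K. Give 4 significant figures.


Step 1: T*S = 275.0 * 7.602e-22 = 2.091e-19 J
Step 2: G = H - T*S = -2.082e-19 - 2.091e-19
Step 3: G = -4.173e-19 J

-4.173e-19


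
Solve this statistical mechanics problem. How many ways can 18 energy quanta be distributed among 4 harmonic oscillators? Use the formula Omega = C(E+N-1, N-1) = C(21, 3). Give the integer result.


Step 1: Use binomial coefficient C(21, 3)
Step 2: Numerator = 21! / 18!
Step 3: Denominator = 3!
Step 4: Omega = 1330

1330


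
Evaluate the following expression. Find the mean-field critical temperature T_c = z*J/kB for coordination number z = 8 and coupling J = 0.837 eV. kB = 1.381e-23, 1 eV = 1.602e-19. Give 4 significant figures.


Step 1: z*J = 8*0.837 = 6.696 eV
Step 2: Convert to Joules: 6.696*1.602e-19 = 1.073e-18 J
Step 3: T_c = 1.073e-18 / 1.381e-23 = 7.768e+04 K

7.768e+04


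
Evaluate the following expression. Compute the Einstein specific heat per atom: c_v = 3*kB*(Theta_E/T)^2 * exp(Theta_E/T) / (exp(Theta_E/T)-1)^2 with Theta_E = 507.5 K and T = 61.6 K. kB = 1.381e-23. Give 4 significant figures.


Step 1: x = Theta_E/T = 507.5/61.6 = 8.239
Step 2: x^2 = 67.88
Step 3: exp(x) = 3784
Step 4: c_v = 3*1.381e-23*67.88*3784/(3784-1)^2 = 7.435e-25

7.435e-25


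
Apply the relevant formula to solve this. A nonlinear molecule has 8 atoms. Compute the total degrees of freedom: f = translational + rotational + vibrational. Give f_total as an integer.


Step 1: Translational DOF = 3
Step 2: Rotational DOF (nonlinear) = 3
Step 3: Vibrational DOF = 3*8 - 6 = 18
Step 4: Total = 3 + 3 + 18 = 24

24


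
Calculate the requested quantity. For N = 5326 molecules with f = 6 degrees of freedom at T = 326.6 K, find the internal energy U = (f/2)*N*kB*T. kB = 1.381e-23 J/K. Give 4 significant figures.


Step 1: f/2 = 6/2 = 3.0
Step 2: N*kB*T = 5326*1.381e-23*326.6 = 2.402e-17
Step 3: U = 3.0 * 2.402e-17 = 7.207e-17 J

7.207e-17


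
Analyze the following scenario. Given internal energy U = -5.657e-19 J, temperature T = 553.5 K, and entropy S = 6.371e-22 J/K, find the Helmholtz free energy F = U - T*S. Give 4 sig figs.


Step 1: T*S = 553.5 * 6.371e-22 = 3.526e-19 J
Step 2: F = U - T*S = -5.657e-19 - 3.526e-19
Step 3: F = -9.183e-19 J

-9.183e-19


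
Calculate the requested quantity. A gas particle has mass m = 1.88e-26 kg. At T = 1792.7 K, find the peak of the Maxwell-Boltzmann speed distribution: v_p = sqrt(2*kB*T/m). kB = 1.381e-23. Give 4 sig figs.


Step 1: Numerator = 2*kB*T = 2*1.381e-23*1792.7 = 4.951e-20
Step 2: Ratio = 4.951e-20 / 1.88e-26 = 2.634e+06
Step 3: v_p = sqrt(2.634e+06) = 1623 m/s

1623


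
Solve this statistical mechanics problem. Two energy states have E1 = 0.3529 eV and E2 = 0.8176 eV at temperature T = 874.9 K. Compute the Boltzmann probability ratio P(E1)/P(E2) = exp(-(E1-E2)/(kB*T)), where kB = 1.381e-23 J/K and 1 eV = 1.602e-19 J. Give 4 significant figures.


Step 1: Compute energy difference dE = E1 - E2 = 0.3529 - 0.8176 = -0.4647 eV
Step 2: Convert to Joules: dE_J = -0.4647 * 1.602e-19 = -7.444e-20 J
Step 3: Compute exponent = -dE_J / (kB * T) = -(-7.444e-20) / (1.381e-23 * 874.9) = 6.161
Step 4: P(E1)/P(E2) = exp(6.161) = 474.1

474.1


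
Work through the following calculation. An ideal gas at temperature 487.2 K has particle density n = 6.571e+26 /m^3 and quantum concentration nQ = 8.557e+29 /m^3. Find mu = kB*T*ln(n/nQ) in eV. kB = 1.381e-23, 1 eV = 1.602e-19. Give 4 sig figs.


Step 1: n/nQ = 6.571e+26/8.557e+29 = 0.0007679
Step 2: ln(n/nQ) = -7.172
Step 3: mu = kB*T*ln(n/nQ) = 6.728e-21*-7.172 = -4.825e-20 J
Step 4: Convert to eV: -4.825e-20/1.602e-19 = -0.3012 eV

-0.3012


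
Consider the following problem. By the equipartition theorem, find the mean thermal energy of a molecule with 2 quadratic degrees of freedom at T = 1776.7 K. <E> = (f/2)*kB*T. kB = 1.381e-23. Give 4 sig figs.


Step 1: f/2 = 2/2 = 1
Step 2: kB*T = 1.381e-23 * 1776.7 = 2.454e-20
Step 3: <E> = 1 * 2.454e-20 = 2.454e-20 J

2.454e-20


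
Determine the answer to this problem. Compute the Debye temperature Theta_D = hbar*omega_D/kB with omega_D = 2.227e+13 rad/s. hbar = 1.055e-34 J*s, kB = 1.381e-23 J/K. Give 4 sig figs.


Step 1: hbar*omega_D = 1.055e-34 * 2.227e+13 = 2.349e-21 J
Step 2: Theta_D = 2.349e-21 / 1.381e-23
Step 3: Theta_D = 170.1 K

170.1


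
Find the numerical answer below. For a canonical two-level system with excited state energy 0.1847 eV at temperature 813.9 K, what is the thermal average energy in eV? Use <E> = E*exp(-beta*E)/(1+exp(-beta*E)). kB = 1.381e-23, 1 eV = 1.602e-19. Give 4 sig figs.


Step 1: beta*E = 0.1847*1.602e-19/(1.381e-23*813.9) = 2.632
Step 2: exp(-beta*E) = 0.0719
Step 3: <E> = 0.1847*0.0719/(1+0.0719) = 0.01239 eV

0.01239


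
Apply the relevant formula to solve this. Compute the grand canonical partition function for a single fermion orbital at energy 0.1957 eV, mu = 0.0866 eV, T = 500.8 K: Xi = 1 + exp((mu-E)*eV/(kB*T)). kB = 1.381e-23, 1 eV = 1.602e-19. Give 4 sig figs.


Step 1: (mu - E) = 0.0866 - 0.1957 = -0.1091 eV
Step 2: x = (mu-E)*eV/(kB*T) = -0.1091*1.602e-19/(1.381e-23*500.8) = -2.527
Step 3: exp(x) = 0.07989
Step 4: Xi = 1 + 0.07989 = 1.08

1.08


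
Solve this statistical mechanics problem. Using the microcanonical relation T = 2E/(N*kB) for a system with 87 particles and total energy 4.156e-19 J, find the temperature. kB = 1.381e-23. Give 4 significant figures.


Step 1: Numerator = 2*E = 2*4.156e-19 = 8.312e-19 J
Step 2: Denominator = N*kB = 87*1.381e-23 = 1.201e-21
Step 3: T = 8.312e-19 / 1.201e-21 = 691.8 K

691.8


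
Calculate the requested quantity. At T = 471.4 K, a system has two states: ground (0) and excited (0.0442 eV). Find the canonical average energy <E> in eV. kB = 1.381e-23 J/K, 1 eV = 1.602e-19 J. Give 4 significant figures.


Step 1: beta*E = 0.0442*1.602e-19/(1.381e-23*471.4) = 1.088
Step 2: exp(-beta*E) = 0.337
Step 3: <E> = 0.0442*0.337/(1+0.337) = 0.01114 eV

0.01114


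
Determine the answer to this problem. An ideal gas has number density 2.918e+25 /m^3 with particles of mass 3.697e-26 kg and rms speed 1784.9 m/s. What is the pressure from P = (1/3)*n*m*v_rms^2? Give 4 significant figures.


Step 1: v_rms^2 = 1784.9^2 = 3.186e+06
Step 2: n*m = 2.918e+25*3.697e-26 = 1.079
Step 3: P = (1/3)*1.079*3.186e+06 = 1.146e+06 Pa

1.146e+06


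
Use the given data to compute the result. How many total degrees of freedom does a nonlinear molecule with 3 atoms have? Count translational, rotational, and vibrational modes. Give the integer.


Step 1: Translational DOF = 3
Step 2: Rotational DOF (nonlinear) = 3
Step 3: Vibrational DOF = 3*3 - 6 = 3
Step 4: Total = 3 + 3 + 3 = 9

9


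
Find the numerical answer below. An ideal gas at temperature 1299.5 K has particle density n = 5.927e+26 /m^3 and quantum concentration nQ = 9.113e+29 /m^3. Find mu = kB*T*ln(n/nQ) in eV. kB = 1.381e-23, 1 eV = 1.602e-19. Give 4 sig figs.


Step 1: n/nQ = 5.927e+26/9.113e+29 = 0.0006504
Step 2: ln(n/nQ) = -7.338
Step 3: mu = kB*T*ln(n/nQ) = 1.795e-20*-7.338 = -1.317e-19 J
Step 4: Convert to eV: -1.317e-19/1.602e-19 = -0.822 eV

-0.822


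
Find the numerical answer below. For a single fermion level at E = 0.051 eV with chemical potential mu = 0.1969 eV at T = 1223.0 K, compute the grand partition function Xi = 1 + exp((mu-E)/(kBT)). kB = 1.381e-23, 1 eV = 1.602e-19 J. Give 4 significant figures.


Step 1: (mu - E) = 0.1969 - 0.051 = 0.1459 eV
Step 2: x = (mu-E)*eV/(kB*T) = 0.1459*1.602e-19/(1.381e-23*1223.0) = 1.384
Step 3: exp(x) = 3.99
Step 4: Xi = 1 + 3.99 = 4.99

4.99


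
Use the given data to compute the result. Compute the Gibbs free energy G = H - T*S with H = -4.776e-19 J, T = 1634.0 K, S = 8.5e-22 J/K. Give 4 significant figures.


Step 1: T*S = 1634.0 * 8.5e-22 = 1.389e-18 J
Step 2: G = H - T*S = -4.776e-19 - 1.389e-18
Step 3: G = -1.867e-18 J

-1.867e-18


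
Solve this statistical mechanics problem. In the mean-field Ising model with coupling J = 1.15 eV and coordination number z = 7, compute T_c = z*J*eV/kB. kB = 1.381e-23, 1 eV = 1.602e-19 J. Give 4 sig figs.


Step 1: z*J = 7*1.15 = 8.05 eV
Step 2: Convert to Joules: 8.05*1.602e-19 = 1.29e-18 J
Step 3: T_c = 1.29e-18 / 1.381e-23 = 9.338e+04 K

9.338e+04


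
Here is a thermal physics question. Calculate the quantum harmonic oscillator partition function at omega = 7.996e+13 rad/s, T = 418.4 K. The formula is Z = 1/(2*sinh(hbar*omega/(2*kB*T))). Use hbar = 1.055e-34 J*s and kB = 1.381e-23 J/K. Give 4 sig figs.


Step 1: Compute x = hbar*omega/(kB*T) = 1.055e-34*7.996e+13/(1.381e-23*418.4) = 1.46
Step 2: x/2 = 0.73
Step 3: sinh(x/2) = 0.7966
Step 4: Z = 1/(2*0.7966) = 0.6277

0.6277


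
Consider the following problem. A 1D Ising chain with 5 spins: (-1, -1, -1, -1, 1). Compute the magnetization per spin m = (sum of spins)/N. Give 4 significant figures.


Step 1: Count up spins (+1): 1, down spins (-1): 4
Step 2: Total magnetization M = 1 - 4 = -3
Step 3: m = M/N = -3/5 = -0.6

-0.6


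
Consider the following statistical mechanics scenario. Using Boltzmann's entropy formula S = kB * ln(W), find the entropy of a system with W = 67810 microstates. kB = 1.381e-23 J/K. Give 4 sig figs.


Step 1: ln(W) = ln(67810) = 11.12
Step 2: S = kB * ln(W) = 1.381e-23 * 11.12
Step 3: S = 1.536e-22 J/K

1.536e-22


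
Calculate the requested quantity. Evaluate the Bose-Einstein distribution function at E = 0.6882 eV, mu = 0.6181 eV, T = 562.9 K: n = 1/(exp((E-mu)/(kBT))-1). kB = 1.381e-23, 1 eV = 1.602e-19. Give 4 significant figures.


Step 1: (E - mu) = 0.0701 eV
Step 2: x = (E-mu)*eV/(kB*T) = 0.0701*1.602e-19/(1.381e-23*562.9) = 1.445
Step 3: exp(x) = 4.24
Step 4: n = 1/(exp(x)-1) = 0.3086

0.3086


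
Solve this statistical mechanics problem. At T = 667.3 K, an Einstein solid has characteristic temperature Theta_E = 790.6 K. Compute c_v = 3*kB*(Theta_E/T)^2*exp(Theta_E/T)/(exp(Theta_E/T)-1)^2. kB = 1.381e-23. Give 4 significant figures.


Step 1: x = Theta_E/T = 790.6/667.3 = 1.185
Step 2: x^2 = 1.404
Step 3: exp(x) = 3.27
Step 4: c_v = 3*1.381e-23*1.404*3.27/(3.27-1)^2 = 3.691e-23

3.691e-23


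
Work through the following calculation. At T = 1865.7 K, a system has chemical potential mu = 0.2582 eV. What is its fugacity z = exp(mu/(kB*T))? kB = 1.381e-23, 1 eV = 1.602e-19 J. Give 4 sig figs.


Step 1: Convert mu to Joules: 0.2582*1.602e-19 = 4.136e-20 J
Step 2: kB*T = 1.381e-23*1865.7 = 2.577e-20 J
Step 3: mu/(kB*T) = 1.605
Step 4: z = exp(1.605) = 4.98

4.98


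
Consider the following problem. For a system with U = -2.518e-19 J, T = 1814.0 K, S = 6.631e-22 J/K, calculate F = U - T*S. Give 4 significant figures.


Step 1: T*S = 1814.0 * 6.631e-22 = 1.203e-18 J
Step 2: F = U - T*S = -2.518e-19 - 1.203e-18
Step 3: F = -1.455e-18 J

-1.455e-18


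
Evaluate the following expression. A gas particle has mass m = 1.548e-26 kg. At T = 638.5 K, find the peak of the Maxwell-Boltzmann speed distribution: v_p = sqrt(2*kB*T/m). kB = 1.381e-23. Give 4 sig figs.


Step 1: Numerator = 2*kB*T = 2*1.381e-23*638.5 = 1.764e-20
Step 2: Ratio = 1.764e-20 / 1.548e-26 = 1.139e+06
Step 3: v_p = sqrt(1.139e+06) = 1067 m/s

1067


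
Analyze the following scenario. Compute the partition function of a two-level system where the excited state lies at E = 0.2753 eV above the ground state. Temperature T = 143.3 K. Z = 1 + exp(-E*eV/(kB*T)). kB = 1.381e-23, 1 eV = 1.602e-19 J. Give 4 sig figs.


Step 1: Compute beta*E = E*eV/(kB*T) = 0.2753*1.602e-19/(1.381e-23*143.3) = 22.29
Step 2: exp(-beta*E) = exp(-22.29) = 2.096e-10
Step 3: Z = 1 + 2.096e-10 = 1

1


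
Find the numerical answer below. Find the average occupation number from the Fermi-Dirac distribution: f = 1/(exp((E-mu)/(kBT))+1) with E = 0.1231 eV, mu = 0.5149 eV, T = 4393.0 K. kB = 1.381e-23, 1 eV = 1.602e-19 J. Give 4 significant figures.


Step 1: (E - mu) = 0.1231 - 0.5149 = -0.3918 eV
Step 2: Convert: (E-mu)*eV = -6.277e-20 J
Step 3: x = (E-mu)*eV/(kB*T) = -1.035
Step 4: f = 1/(exp(-1.035)+1) = 0.7378

0.7378


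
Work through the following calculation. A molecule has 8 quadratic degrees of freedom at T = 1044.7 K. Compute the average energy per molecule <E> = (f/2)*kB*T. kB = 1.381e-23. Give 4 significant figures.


Step 1: f/2 = 8/2 = 4
Step 2: kB*T = 1.381e-23 * 1044.7 = 1.443e-20
Step 3: <E> = 4 * 1.443e-20 = 5.771e-20 J

5.771e-20


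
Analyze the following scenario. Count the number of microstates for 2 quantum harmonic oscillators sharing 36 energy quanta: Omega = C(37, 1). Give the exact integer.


Step 1: Use binomial coefficient C(37, 1)
Step 2: Numerator = 37! / 36!
Step 3: Denominator = 1!
Step 4: Omega = 37

37


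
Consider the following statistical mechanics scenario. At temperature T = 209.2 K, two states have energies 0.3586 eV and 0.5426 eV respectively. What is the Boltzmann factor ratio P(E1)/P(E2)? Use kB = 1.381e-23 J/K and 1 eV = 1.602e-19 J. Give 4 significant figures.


Step 1: Compute energy difference dE = E1 - E2 = 0.3586 - 0.5426 = -0.184 eV
Step 2: Convert to Joules: dE_J = -0.184 * 1.602e-19 = -2.948e-20 J
Step 3: Compute exponent = -dE_J / (kB * T) = -(-2.948e-20) / (1.381e-23 * 209.2) = 10.2
Step 4: P(E1)/P(E2) = exp(10.2) = 2.698e+04

2.698e+04


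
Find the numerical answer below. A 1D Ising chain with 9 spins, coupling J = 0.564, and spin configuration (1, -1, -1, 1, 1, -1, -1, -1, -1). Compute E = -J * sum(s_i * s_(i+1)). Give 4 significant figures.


Step 1: Nearest-neighbor products: -1, 1, -1, 1, -1, 1, 1, 1
Step 2: Sum of products = 2
Step 3: E = -0.564 * 2 = -1.128

-1.128


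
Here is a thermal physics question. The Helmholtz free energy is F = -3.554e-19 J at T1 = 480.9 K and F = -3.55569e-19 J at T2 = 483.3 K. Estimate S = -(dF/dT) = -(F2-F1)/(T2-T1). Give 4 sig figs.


Step 1: dF = F2 - F1 = -3.55569e-19 - (-3.554e-19) = -1.69e-22 J
Step 2: dT = T2 - T1 = 483.3 - 480.9 = 2.4 K
Step 3: S = -dF/dT = -(-1.69e-22)/2.4 = 7.042e-23 J/K

7.042e-23


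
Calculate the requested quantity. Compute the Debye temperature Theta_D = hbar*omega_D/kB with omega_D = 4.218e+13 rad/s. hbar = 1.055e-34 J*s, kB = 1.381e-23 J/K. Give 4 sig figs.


Step 1: hbar*omega_D = 1.055e-34 * 4.218e+13 = 4.45e-21 J
Step 2: Theta_D = 4.45e-21 / 1.381e-23
Step 3: Theta_D = 322.2 K

322.2


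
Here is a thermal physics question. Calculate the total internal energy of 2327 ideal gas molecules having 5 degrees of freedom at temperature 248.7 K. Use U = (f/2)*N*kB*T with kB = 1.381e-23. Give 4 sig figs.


Step 1: f/2 = 5/2 = 2.5
Step 2: N*kB*T = 2327*1.381e-23*248.7 = 7.992e-18
Step 3: U = 2.5 * 7.992e-18 = 1.998e-17 J

1.998e-17


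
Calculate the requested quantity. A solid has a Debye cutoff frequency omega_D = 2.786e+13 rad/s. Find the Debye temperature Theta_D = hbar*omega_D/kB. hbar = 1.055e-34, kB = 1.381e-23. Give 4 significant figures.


Step 1: hbar*omega_D = 1.055e-34 * 2.786e+13 = 2.939e-21 J
Step 2: Theta_D = 2.939e-21 / 1.381e-23
Step 3: Theta_D = 212.8 K

212.8


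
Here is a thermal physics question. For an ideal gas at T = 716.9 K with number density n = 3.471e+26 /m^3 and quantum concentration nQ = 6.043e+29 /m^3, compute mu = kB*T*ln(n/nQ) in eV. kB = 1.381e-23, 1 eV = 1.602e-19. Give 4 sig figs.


Step 1: n/nQ = 3.471e+26/6.043e+29 = 0.0005744
Step 2: ln(n/nQ) = -7.462
Step 3: mu = kB*T*ln(n/nQ) = 9.9e-21*-7.462 = -7.388e-20 J
Step 4: Convert to eV: -7.388e-20/1.602e-19 = -0.4612 eV

-0.4612


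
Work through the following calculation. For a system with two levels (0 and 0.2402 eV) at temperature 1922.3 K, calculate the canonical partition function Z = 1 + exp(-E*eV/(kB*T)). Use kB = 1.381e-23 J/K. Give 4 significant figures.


Step 1: Compute beta*E = E*eV/(kB*T) = 0.2402*1.602e-19/(1.381e-23*1922.3) = 1.45
Step 2: exp(-beta*E) = exp(-1.45) = 0.2347
Step 3: Z = 1 + 0.2347 = 1.235

1.235


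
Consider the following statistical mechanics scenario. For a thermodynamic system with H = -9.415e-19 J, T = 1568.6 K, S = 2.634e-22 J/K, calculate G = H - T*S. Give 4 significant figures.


Step 1: T*S = 1568.6 * 2.634e-22 = 4.132e-19 J
Step 2: G = H - T*S = -9.415e-19 - 4.132e-19
Step 3: G = -1.355e-18 J

-1.355e-18


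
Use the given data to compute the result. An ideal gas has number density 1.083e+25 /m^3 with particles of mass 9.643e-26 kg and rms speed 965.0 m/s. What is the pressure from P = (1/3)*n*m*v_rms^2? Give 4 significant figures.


Step 1: v_rms^2 = 965.0^2 = 9.312e+05
Step 2: n*m = 1.083e+25*9.643e-26 = 1.044
Step 3: P = (1/3)*1.044*9.312e+05 = 3.242e+05 Pa

3.242e+05


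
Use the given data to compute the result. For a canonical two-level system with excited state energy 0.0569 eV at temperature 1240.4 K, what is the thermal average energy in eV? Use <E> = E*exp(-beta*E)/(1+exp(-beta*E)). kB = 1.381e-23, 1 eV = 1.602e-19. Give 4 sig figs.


Step 1: beta*E = 0.0569*1.602e-19/(1.381e-23*1240.4) = 0.5321
Step 2: exp(-beta*E) = 0.5874
Step 3: <E> = 0.0569*0.5874/(1+0.5874) = 0.02105 eV

0.02105


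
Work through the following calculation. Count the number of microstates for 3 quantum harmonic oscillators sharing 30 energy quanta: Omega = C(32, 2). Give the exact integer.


Step 1: Use binomial coefficient C(32, 2)
Step 2: Numerator = 32! / 30!
Step 3: Denominator = 2!
Step 4: Omega = 496

496


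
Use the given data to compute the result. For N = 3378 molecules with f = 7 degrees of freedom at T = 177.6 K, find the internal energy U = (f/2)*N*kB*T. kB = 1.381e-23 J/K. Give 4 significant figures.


Step 1: f/2 = 7/2 = 3.5
Step 2: N*kB*T = 3378*1.381e-23*177.6 = 8.285e-18
Step 3: U = 3.5 * 8.285e-18 = 2.9e-17 J

2.9e-17


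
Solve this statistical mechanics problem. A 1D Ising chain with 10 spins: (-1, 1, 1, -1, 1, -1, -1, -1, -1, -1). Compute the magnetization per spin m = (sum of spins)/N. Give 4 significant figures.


Step 1: Count up spins (+1): 3, down spins (-1): 7
Step 2: Total magnetization M = 3 - 7 = -4
Step 3: m = M/N = -4/10 = -0.4

-0.4


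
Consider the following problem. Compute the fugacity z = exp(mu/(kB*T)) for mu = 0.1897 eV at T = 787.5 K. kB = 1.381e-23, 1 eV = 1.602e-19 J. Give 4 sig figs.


Step 1: Convert mu to Joules: 0.1897*1.602e-19 = 3.039e-20 J
Step 2: kB*T = 1.381e-23*787.5 = 1.088e-20 J
Step 3: mu/(kB*T) = 2.794
Step 4: z = exp(2.794) = 16.35

16.35


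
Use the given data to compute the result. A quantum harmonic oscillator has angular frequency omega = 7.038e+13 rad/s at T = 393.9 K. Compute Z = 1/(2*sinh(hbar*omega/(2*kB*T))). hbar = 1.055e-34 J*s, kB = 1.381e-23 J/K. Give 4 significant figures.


Step 1: Compute x = hbar*omega/(kB*T) = 1.055e-34*7.038e+13/(1.381e-23*393.9) = 1.365
Step 2: x/2 = 0.6825
Step 3: sinh(x/2) = 0.7367
Step 4: Z = 1/(2*0.7367) = 0.6787

0.6787


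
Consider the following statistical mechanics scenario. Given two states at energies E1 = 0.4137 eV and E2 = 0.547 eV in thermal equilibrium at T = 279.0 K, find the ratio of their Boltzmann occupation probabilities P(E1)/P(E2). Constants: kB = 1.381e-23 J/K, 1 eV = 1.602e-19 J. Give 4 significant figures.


Step 1: Compute energy difference dE = E1 - E2 = 0.4137 - 0.547 = -0.1333 eV
Step 2: Convert to Joules: dE_J = -0.1333 * 1.602e-19 = -2.135e-20 J
Step 3: Compute exponent = -dE_J / (kB * T) = -(-2.135e-20) / (1.381e-23 * 279.0) = 5.542
Step 4: P(E1)/P(E2) = exp(5.542) = 255.3

255.3


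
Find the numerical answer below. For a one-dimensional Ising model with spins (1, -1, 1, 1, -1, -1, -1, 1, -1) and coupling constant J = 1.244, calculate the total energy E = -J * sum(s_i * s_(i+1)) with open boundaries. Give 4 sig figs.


Step 1: Nearest-neighbor products: -1, -1, 1, -1, 1, 1, -1, -1
Step 2: Sum of products = -2
Step 3: E = -1.244 * -2 = 2.488

2.488


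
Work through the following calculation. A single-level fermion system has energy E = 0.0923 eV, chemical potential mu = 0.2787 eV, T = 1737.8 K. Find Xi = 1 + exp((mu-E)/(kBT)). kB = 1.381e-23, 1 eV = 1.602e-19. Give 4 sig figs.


Step 1: (mu - E) = 0.2787 - 0.0923 = 0.1864 eV
Step 2: x = (mu-E)*eV/(kB*T) = 0.1864*1.602e-19/(1.381e-23*1737.8) = 1.244
Step 3: exp(x) = 3.47
Step 4: Xi = 1 + 3.47 = 4.47

4.47


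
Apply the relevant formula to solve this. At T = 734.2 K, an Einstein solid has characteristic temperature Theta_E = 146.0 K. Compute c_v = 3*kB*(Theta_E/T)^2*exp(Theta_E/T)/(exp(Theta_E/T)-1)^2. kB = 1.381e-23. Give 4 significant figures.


Step 1: x = Theta_E/T = 146.0/734.2 = 0.1989
Step 2: x^2 = 0.03954
Step 3: exp(x) = 1.22
Step 4: c_v = 3*1.381e-23*0.03954*1.22/(1.22-1)^2 = 4.129e-23

4.129e-23


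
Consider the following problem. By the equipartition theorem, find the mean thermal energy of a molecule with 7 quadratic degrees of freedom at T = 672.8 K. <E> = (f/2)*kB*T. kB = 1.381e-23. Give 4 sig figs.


Step 1: f/2 = 7/2 = 3.5
Step 2: kB*T = 1.381e-23 * 672.8 = 9.291e-21
Step 3: <E> = 3.5 * 9.291e-21 = 3.252e-20 J

3.252e-20


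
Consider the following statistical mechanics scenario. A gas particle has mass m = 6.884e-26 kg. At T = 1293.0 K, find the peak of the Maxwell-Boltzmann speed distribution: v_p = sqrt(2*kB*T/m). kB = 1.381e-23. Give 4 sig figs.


Step 1: Numerator = 2*kB*T = 2*1.381e-23*1293.0 = 3.571e-20
Step 2: Ratio = 3.571e-20 / 6.884e-26 = 5.188e+05
Step 3: v_p = sqrt(5.188e+05) = 720.3 m/s

720.3


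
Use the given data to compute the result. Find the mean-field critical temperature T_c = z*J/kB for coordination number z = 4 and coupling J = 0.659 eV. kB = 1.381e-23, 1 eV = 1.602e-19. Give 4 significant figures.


Step 1: z*J = 4*0.659 = 2.636 eV
Step 2: Convert to Joules: 2.636*1.602e-19 = 4.223e-19 J
Step 3: T_c = 4.223e-19 / 1.381e-23 = 3.058e+04 K

3.058e+04


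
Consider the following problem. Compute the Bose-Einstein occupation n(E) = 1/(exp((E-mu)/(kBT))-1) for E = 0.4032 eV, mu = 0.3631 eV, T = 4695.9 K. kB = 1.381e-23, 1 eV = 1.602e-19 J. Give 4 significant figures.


Step 1: (E - mu) = 0.0401 eV
Step 2: x = (E-mu)*eV/(kB*T) = 0.0401*1.602e-19/(1.381e-23*4695.9) = 0.09906
Step 3: exp(x) = 1.104
Step 4: n = 1/(exp(x)-1) = 9.603

9.603


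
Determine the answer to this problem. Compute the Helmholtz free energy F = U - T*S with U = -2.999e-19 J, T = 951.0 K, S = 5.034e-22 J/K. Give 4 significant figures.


Step 1: T*S = 951.0 * 5.034e-22 = 4.787e-19 J
Step 2: F = U - T*S = -2.999e-19 - 4.787e-19
Step 3: F = -7.786e-19 J

-7.786e-19


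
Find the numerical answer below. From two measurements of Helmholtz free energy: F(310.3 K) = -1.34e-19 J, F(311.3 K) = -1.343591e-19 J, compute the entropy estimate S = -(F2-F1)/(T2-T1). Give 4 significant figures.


Step 1: dF = F2 - F1 = -1.343591e-19 - (-1.34e-19) = -3.591e-22 J
Step 2: dT = T2 - T1 = 311.3 - 310.3 = 1 K
Step 3: S = -dF/dT = -(-3.591e-22)/1 = 3.591e-22 J/K

3.591e-22
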